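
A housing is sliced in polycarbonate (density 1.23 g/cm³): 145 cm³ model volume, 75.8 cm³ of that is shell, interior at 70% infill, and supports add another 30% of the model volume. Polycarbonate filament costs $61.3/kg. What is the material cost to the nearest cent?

Infill region = 145 − 75.8, so 69.2 cm³.
Deposited infill = 0.70 × 69.2, so 48.44 cm³.
Support: 0.30 × 145 → 43.5 cm³.
Total extruded: 75.8 + 48.44 + 43.5 → 167.74 cm³.
Mass: 167.74 × 1.23 → 206.3202 g.
At $61.3/kg: 206.3202/1000 × 61.3 = $12.65.

$12.65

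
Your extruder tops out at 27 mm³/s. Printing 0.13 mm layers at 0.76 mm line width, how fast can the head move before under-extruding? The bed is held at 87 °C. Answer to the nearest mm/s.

273 mm/s

Bead cross-section: 0.13 × 0.76 → 0.0988 mm².
v_max = Q/A = 27/0.0988 = 273.28 mm/s → 273 mm/s.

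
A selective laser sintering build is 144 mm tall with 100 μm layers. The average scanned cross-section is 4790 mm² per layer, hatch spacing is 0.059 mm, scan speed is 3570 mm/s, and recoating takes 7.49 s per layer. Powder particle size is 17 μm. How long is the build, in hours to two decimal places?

Layer count = ceil(144 / 0.1) = 1440.
Scan path per layer: 4790 / 0.059 → 81186.4 mm.
Per-layer scan time = 81186.4 / 3570, so 22.7413 s.
Layer cycle = 22.7413 + 7.49 = 30.2313 s.
Build time = 1440 × 30.2313 = 43533.072 s = 12.09 hours.

12.09 hours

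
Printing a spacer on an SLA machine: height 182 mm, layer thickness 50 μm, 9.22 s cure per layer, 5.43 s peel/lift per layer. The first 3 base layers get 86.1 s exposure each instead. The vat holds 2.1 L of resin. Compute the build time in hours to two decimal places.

14.88 hours

Layer count = ceil(182 / 0.05) = 3640.
Base layers = 3 × (86.1 + 5.43) = 274.59 s.
Regular layers = 3637 × (9.22 + 5.43) = 53282.05 s.
Sum: 274.59 + 53282.05 = 53556.64 s → 14.88 hours.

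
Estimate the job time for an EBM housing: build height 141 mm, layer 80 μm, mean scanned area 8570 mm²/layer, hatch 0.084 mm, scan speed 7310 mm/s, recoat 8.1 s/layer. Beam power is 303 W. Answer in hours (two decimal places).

Layer count = ceil(141 / 0.08) = 1763.
Hatch length per layer = 8570 / 0.084 = 102023.8 mm.
Beam time per layer: 102023.8 / 7310 → 13.9567 s.
Layer cycle: 13.9567 + 8.1 → 22.0567 s.
Total: 1763 × 22.0567 s = 38885.9621 s → 10.80 hours.

10.80 hours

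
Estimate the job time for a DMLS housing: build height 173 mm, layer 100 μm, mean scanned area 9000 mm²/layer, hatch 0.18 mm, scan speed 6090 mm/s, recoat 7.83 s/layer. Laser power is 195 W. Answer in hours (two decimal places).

7.71 hours

Layer count = ceil(173 / 0.1) = 1730.
Hatch length per layer = 9000 / 0.18 = 50000 mm.
Per-layer scan time = 50000 / 6090, so 8.2102 s.
Time per layer = 8.2102 + 7.83 = 16.0402 s.
Total: 1730 × 16.0402 s = 27749.546 s → 7.71 hours.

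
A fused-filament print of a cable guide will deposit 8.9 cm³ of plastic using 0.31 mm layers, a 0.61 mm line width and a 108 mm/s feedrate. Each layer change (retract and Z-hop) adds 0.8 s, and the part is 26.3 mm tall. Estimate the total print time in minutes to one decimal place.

Extrusion cross-section = 0.31 × 0.61 = 0.1891 mm².
Total extruded path = 8900/0.1891 = 47065 mm.
Print-move time: 47065 / 108 → 435.8 s.
Layer count = ceil(26.3 / 0.31) = 85.
Layer-change overhead = 85 × 0.8 = 68 s.
Total = 435.8 + 68 = 503.8 s = 8.4 minutes.

8.4 minutes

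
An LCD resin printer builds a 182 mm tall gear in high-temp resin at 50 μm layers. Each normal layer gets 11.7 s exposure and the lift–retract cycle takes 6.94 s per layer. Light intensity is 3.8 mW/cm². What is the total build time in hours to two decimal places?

18.85 hours

Layer count = ceil(182 / 0.05) = 3640.
Each layer takes = 11.7 + 6.94, so 18.64 s.
Build time: 3640 × 18.64 s = 67849.6 s, i.e. 18.85 hours.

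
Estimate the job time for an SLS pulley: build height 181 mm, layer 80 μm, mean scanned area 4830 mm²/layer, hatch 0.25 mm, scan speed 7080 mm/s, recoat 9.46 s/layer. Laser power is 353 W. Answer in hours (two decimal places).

Number of layers: 181 / 0.08 → 2263 (rounded up).
Hatch length per layer = 4830 / 0.25, so 19320 mm.
Scan time per layer: 19320 / 7080 → 2.7288 s.
Per-layer time = 2.7288 + 9.46 = 12.1888 s.
Build time = 2263 × 12.1888 = 27583.2544 s = 7.66 hours.

7.66 hours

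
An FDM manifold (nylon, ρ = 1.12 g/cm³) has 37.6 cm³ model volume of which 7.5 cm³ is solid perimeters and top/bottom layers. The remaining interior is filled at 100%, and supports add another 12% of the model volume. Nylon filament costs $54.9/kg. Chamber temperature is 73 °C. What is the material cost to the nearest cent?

$2.59

Interior volume = 37.6 − 7.5, so 30.1 cm³.
Infill deposited = 1.00 × 30.1, so 30.1 cm³.
Support: 0.12 × 37.6 → 4.512 cm³.
Deposited volume = 7.5 + 30.1 + 4.512, so 42.112 cm³.
Mass: 42.112 × 1.12 → 47.16544 g.
At $54.9/kg: 47.16544/1000 × 54.9 = $2.59.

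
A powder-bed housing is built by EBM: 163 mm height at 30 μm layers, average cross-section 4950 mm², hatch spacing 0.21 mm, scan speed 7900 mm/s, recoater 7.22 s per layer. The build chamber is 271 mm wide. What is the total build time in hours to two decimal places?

15.40 hours

Number of layers: 163 / 0.03 → 5434 (rounded up).
Per-layer scan distance = 4950 / 0.21, so 23571.4 mm.
Beam time per layer = 23571.4 / 7900 = 2.9837 s.
Time per layer: 2.9837 + 7.22 → 10.2037 s.
Total: 5434 × 10.2037 s = 55446.9058 s → 15.40 hours.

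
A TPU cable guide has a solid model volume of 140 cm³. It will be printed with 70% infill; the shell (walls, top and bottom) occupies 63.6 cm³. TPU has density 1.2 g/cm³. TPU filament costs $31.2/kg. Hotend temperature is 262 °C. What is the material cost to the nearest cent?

Volume inside the shell = 140 − 63.6 = 76.4 cm³.
Deposited infill = 0.70 × 76.4, so 53.48 cm³.
Total printed volume: 63.6 + 53.48 → 117.08 cm³.
Mass: 117.08 × 1.2 → 140.496 g.
Cost = 140.496 g / 1000 × $31.2/kg = $4.38.

$4.38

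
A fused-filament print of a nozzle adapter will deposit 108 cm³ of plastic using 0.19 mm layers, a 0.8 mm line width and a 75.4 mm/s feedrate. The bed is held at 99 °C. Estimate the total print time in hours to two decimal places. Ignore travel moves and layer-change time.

Extrusion cross-section = 0.19 × 0.8 = 0.152 mm².
Total extruded path = 108000/0.152 = 710526.3 mm.
Extrusion time = 710526.3 / 75.4, so 9423.4 s.
9423.4 s = 2.62 hours.

2.62 hours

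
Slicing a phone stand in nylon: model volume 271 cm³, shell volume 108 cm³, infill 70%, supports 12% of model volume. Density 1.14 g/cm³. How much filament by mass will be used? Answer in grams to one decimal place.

290.3 g

Infill region: 271 − 108 → 163 cm³.
Infill deposited: 0.70 × 163 → 114.1 cm³.
Support = 0.12 × 271 = 32.52 cm³.
Total printed volume: 108 + 114.1 + 32.52 → 254.62 cm³.
Mass: 254.62 × 1.14 → 290.2668 g.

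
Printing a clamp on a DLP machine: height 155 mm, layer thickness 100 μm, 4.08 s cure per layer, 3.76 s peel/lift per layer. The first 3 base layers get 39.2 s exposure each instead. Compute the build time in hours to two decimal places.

3.40 hours

Layers = ⌈155/0.1⌉ = 1550.
Base layers = 3 × (39.2 + 3.76) = 128.88 s.
Remaining layers = 1547 × (4.08 + 3.76), so 12128.48 s.
Sum: 128.88 + 12128.48 = 12257.36 s → 3.40 hours.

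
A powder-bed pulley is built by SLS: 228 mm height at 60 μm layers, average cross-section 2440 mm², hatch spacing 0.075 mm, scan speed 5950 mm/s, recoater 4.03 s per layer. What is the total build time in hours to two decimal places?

Layer count = ceil(228 / 0.06) = 3800.
Hatch length per layer = 2440 / 0.075 = 32533.3 mm.
Scan time per layer = 32533.3 / 5950 = 5.4678 s.
Time per layer: 5.4678 + 4.03 → 9.4978 s.
3800 layers × 9.4978 s/layer = 36091.64 s, i.e. 10.03 hours.

10.03 hours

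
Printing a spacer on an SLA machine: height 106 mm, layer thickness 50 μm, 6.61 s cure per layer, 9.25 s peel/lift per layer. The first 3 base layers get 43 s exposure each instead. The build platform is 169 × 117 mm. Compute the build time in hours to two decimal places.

Layer count = ceil(106 / 0.05) = 2120.
Base layers: 3 × (43 + 9.25) → 156.75 s.
Remaining layers: 2117 × (6.61 + 9.25) → 33575.62 s.
Sum: 156.75 + 33575.62 = 33732.37 s → 9.37 hours.

9.37 hours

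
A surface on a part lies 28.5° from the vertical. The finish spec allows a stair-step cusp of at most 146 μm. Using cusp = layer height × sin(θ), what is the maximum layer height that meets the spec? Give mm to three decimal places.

0.306 mm

Layer height = cusp / sin(28.5°) = 0.146 / 0.4772 = 0.306 mm.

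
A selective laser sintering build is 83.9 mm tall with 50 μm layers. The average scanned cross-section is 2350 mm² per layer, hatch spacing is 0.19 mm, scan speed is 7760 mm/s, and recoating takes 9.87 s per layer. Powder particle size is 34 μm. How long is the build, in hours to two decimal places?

Layer count = ceil(83.9 / 0.05) = 1678.
Scan path per layer = 2350 / 0.19 = 12368.4 mm.
Scan time per layer = 12368.4 / 7760, so 1.5939 s.
Per-layer time = 1.5939 + 9.87, so 11.4639 s.
1678 layers × 11.4639 s/layer = 19236.4242 s, i.e. 5.34 hours.

5.34 hours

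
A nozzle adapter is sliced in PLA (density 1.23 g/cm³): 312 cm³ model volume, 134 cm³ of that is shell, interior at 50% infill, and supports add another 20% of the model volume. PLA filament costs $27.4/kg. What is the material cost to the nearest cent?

$9.62

Volume inside the shell = 312 − 134, so 178 cm³.
Infill deposited: 0.50 × 178 → 89 cm³.
Support = 0.20 × 312, so 62.4 cm³.
Total printed volume = 134 + 89 + 62.4 = 285.4 cm³.
Mass = 285.4 × 1.23 = 351.042 g.
At $27.4/kg: 351.042/1000 × 27.4 = $9.62.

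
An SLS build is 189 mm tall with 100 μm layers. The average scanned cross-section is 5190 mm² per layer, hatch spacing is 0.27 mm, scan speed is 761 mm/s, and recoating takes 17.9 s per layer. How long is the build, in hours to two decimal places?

Layers = ⌈189/0.1⌉ = 1890.
Per-layer scan distance = 5190 / 0.27, so 19222.2 mm.
Per-layer scan time: 19222.2 / 761 → 25.2591 s.
Per-layer time: 25.2591 + 17.9 → 43.1591 s.
Total: 1890 × 43.1591 s = 81570.699 s → 22.66 hours.

22.66 hours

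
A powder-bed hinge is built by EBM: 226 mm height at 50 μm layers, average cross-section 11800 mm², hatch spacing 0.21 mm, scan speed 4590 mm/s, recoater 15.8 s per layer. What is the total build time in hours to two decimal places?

35.21 hours

Layers = ⌈226/0.05⌉ = 4520.
Scan path per layer: 11800 / 0.21 → 56190.5 mm.
Beam time per layer = 56190.5 / 4590, so 12.2419 s.
Time per layer = 12.2419 + 15.8 = 28.0419 s.
Build time = 4520 × 28.0419 = 126749.388 s = 35.21 hours.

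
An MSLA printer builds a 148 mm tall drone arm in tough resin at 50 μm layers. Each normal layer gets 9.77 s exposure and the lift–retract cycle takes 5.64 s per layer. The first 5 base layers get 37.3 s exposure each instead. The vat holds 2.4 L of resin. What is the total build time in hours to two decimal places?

12.71 hours

Layer count = ceil(148 / 0.05) = 2960.
Base layers = 5 × (37.3 + 5.64) = 214.7 s.
Regular layers = 2955 × (9.77 + 5.64), so 45536.55 s.
Total = 214.7 + 45536.55 = 45751.25 s = 12.71 hours.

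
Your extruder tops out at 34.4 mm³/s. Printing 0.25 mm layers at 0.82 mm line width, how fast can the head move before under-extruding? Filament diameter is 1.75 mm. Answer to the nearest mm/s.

168 mm/s

Bead cross-section = 0.25 × 0.82 = 0.205 mm².
Max speed = 34.4 / 0.205 = 167.80 ≈ 168 mm/s.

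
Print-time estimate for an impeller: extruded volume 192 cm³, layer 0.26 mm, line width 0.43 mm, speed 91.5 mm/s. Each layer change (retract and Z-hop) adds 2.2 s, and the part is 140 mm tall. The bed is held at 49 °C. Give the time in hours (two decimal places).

Extrusion cross-section = 0.26 × 0.43, so 0.1118 mm².
Toolpath length = 192 cm³ / 0.1118 mm² = 192000 / 0.1118 = 1717352.4 mm.
Extrusion time = 1717352.4 / 91.5 = 18768.9 s.
Layer count = ceil(140 / 0.26) = 539.
Non-print overhead = 539 × 2.2, so 1185.8 s.
Total = 18768.9 + 1185.8 = 19954.7 s = 5.54 hours.

5.54 hours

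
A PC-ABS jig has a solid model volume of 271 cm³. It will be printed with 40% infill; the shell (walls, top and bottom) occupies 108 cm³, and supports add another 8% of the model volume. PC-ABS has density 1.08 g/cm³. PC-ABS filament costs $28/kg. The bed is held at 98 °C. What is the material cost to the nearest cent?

Volume inside the shell = 271 − 108 = 163 cm³.
Infill volume = 0.40 × 163 = 65.2 cm³.
Support = 0.08 × 271, so 21.68 cm³.
Total printed volume = 108 + 65.2 + 21.68 = 194.88 cm³.
Mass = 194.88 × 1.08 = 210.4704 g.
At $28/kg: 210.4704/1000 × 28 = $5.89.

$5.89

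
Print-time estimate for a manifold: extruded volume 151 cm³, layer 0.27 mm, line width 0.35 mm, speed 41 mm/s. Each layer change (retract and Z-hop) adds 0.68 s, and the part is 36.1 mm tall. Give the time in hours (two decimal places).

Bead cross-section = 0.27 × 0.35 = 0.0945 mm².
Total extruded path = 151000/0.0945 = 1597883.6 mm.
Extrusion time: 1597883.6 / 41 → 38972.8 s.
Layer count = ceil(36.1 / 0.27) = 134.
Non-print overhead: 134 × 0.68 → 91.12 s.
Total = 38972.8 + 91.12 = 39063.92 s = 10.85 hours.

10.85 hours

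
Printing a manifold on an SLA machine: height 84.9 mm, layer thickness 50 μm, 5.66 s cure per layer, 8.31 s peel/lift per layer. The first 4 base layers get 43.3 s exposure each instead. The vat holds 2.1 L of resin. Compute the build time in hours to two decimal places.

6.63 hours

Number of layers: 84.9 / 0.05 → 1698 (rounded up).
Burn-in layers = 4 × (43.3 + 8.31), so 206.44 s.
Normal layers = 1694 × (5.66 + 8.31), so 23665.18 s.
Sum: 206.44 + 23665.18 = 23871.62 s → 6.63 hours.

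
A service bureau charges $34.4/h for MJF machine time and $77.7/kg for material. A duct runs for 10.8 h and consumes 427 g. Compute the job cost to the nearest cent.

$404.70

Machine-time cost: 34.4 × 10.8 → $371.52.
Material charge: 77.7 × 427/1000 → $33.1779.
Total = 371.52 + 33.1779 = 404.6979 ≈ $404.70.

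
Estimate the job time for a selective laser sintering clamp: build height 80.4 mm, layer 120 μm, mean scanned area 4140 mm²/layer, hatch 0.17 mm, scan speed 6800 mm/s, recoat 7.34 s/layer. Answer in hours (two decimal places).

Layers = ⌈80.4/0.12⌉ = 670.
Per-layer scan distance: 4140 / 0.17 → 24352.9 mm.
Per-layer scan time: 24352.9 / 6800 → 3.5813 s.
Per-layer time: 3.5813 + 7.34 → 10.9213 s.
Build time = 670 × 10.9213 = 7317.271 s = 2.03 hours.

2.03 hours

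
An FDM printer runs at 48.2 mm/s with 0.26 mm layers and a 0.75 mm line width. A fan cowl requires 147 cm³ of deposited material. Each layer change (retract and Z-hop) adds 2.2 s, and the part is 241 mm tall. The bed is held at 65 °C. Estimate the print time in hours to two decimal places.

4.91 hours

Bead cross-section: 0.26 × 0.75 → 0.195 mm².
Toolpath length = 147 cm³ / 0.195 mm² = 147000 / 0.195 = 753846.2 mm.
Extrusion time = 753846.2 / 48.2, so 15640 s.
Layer count = ceil(241 / 0.26) = 927.
Non-print overhead = 927 × 2.2, so 2039.4 s.
Altogether 15640 + 2039.4 = 17679.4 s, i.e. 4.91 hours.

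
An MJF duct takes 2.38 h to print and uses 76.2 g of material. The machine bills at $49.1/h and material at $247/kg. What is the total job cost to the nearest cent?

$135.68

Machine-time cost = 49.1 × 2.38, so $116.858.
Material cost = 247 × 76.2/1000, so $18.8214.
Job cost: 116.858 + 18.8214 = 135.6794 ≈ $135.68.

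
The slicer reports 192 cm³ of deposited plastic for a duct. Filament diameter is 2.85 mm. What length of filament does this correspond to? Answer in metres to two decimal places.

30.10 m

Filament cross-section = π × (2.85/2)² = 6.3794 mm².
Length = 192 cm³ / 6.3794 mm² = 192000 / 6.3794 = 30096.87 mm = 30.10 m.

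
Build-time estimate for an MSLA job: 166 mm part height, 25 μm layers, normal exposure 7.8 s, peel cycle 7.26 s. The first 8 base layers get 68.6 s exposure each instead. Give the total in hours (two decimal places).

27.91 hours

Number of layers: 166 / 0.025 → 6640 (rounded up).
Bottom layers = 8 × (68.6 + 7.26) = 606.88 s.
Normal layers: 6632 × (7.8 + 7.26) → 99877.92 s.
Total = 606.88 + 99877.92 = 100484.8 s = 27.91 hours.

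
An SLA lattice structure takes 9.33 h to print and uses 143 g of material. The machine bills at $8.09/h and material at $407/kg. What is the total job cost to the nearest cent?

$133.68

Machine cost: 8.09 × 9.33 → $75.4797.
Material cost: 407 × 143/1000 → $58.201.
Job cost: 75.4797 + 58.201 = 133.6807 ≈ $133.68.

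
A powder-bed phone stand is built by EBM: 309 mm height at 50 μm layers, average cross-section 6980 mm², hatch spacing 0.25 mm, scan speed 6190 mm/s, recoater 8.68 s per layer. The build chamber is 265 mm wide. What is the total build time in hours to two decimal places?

Number of layers: 309 / 0.05 → 6180 (rounded up).
Per-layer scan distance: 6980 / 0.25 → 27920 mm.
Scan time per layer = 27920 / 6190, so 4.5105 s.
Layer cycle: 4.5105 + 8.68 → 13.1905 s.
Build time = 6180 × 13.1905 = 81517.29 s = 22.64 hours.

22.64 hours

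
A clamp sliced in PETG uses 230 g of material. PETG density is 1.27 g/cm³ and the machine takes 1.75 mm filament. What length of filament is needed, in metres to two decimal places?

75.29 m

Volume = 230 g / 1.27 g·cm⁻³ = 181.1024 cm³ = 181102.4 mm³.
Filament cross-section = π × (1.75/2)² = 2.4053 mm².
L = V/A = 181102.4/2.4053 = 75293.06 mm → 75.29 m.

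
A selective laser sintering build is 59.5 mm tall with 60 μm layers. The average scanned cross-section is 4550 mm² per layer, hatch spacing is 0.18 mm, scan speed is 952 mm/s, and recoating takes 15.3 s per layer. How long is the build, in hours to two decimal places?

Layers = ⌈59.5/0.06⌉ = 992.
Per-layer scan distance = 4550 / 0.18 = 25277.8 mm.
Scan time per layer = 25277.8 / 952 = 26.5523 s.
Time per layer: 26.5523 + 15.3 → 41.8523 s.
992 layers × 41.8523 s/layer = 41517.4816 s, i.e. 11.53 hours.

11.53 hours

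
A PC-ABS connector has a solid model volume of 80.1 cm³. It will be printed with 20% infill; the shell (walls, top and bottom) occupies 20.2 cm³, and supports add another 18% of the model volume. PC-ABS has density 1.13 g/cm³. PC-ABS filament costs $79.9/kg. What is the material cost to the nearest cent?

$4.21

Infill region: 80.1 − 20.2 → 59.9 cm³.
Infill volume: 0.20 × 59.9 → 11.98 cm³.
Support = 0.18 × 80.1 = 14.418 cm³.
Deposited volume = 20.2 + 11.98 + 14.418, so 46.598 cm³.
Mass = 46.598 × 1.13 = 52.65574 g.
Cost = 52.65574 g / 1000 × $79.9/kg = $4.21.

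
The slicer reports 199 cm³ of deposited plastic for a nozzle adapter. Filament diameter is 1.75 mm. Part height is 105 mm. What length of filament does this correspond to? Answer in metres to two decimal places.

82.73 m

Cross-section of 1.75 mm filament: π·(1.75/2)² = 2.4053 mm².
Length = 199 cm³ / 2.4053 mm² = 199000 / 2.4053 = 82733.96 mm = 82.73 m.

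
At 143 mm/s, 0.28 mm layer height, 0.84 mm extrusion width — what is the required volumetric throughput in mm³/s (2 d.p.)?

Extrusion cross-section: 0.28 × 0.84 → 0.2352 mm².
Q = v·A = 143 × 0.2352 = 33.63 mm³/s.

33.63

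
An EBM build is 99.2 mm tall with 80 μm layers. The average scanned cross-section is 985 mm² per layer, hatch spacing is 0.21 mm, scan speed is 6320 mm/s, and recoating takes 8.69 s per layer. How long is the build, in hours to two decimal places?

Layer count = ceil(99.2 / 0.08) = 1240.
Per-layer scan distance = 985 / 0.21 = 4690.5 mm.
Scan time per layer = 4690.5 / 6320 = 0.7422 s.
Layer cycle = 0.7422 + 8.69, so 9.4322 s.
Build time = 1240 × 9.4322 = 11695.928 s = 3.25 hours.

3.25 hours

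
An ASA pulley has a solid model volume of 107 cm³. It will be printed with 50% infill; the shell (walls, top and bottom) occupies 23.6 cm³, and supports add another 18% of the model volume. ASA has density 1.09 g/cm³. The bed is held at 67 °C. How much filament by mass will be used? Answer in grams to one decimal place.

92.2 g

Interior volume: 107 − 23.6 → 83.4 cm³.
Infill deposited: 0.50 × 83.4 → 41.7 cm³.
Support = 0.18 × 107 = 19.26 cm³.
Deposited volume = 23.6 + 41.7 + 19.26 = 84.56 cm³.
Mass = 84.56 × 1.09, so 92.1704 g.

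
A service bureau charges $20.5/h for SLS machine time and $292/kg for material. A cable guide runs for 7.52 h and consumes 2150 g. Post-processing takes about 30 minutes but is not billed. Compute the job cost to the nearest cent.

$781.96

Time charge: 20.5 × 7.52 → $154.16.
Material charge = 292 × 2150/1000, so $627.80.
Total = 154.16 + 627.80 = $781.96.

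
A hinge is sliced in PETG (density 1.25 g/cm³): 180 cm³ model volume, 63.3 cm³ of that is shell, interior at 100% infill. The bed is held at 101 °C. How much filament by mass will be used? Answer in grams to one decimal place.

225.0 g

Volume inside the shell = 180 − 63.3, so 116.7 cm³.
Infill volume: 1.00 × 116.7 → 116.7 cm³.
Total extruded = 63.3 + 116.7, so 180 cm³.
Mass = 180 × 1.25 = 225 g.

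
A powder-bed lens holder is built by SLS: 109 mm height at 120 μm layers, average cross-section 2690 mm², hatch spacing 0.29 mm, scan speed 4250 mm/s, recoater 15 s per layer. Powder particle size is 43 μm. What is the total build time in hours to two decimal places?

4.34 hours

Number of layers: 109 / 0.12 → 909 (rounded up).
Hatch length per layer = 2690 / 0.29 = 9275.9 mm.
Per-layer scan time = 9275.9 / 4250 = 2.1826 s.
Time per layer = 2.1826 + 15, so 17.1826 s.
Total: 909 × 17.1826 s = 15618.9834 s → 4.34 hours.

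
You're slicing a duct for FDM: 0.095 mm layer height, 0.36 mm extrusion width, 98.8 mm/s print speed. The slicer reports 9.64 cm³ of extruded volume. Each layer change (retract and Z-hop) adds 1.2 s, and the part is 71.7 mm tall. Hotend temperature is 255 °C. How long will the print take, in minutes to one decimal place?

Bead cross-section = 0.095 × 0.36, so 0.0342 mm².
Total extruded path = 9640/0.0342 = 281871.3 mm.
Print-move time: 281871.3 / 98.8 → 2852.9 s.
Layers = ⌈71.7/0.095⌉ = 755.
Z-hop total = 755 × 1.2 = 906 s.
Altogether 2852.9 + 906 = 3758.9 s, i.e. 62.6 minutes.

62.6 minutes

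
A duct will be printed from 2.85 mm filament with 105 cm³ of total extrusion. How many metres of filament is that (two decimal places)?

16.46 m

A = π r² = π × 1.425² = 6.3794 mm².
Length = 105 cm³ / 6.3794 mm² = 105000 / 6.3794 = 16459.23 mm = 16.46 m.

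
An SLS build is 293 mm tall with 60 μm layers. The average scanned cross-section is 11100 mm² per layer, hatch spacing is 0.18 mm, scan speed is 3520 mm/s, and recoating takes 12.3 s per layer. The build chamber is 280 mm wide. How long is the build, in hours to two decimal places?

Layer count = ceil(293 / 0.06) = 4884.
Scan path per layer: 11100 / 0.18 → 61666.7 mm.
Per-layer scan time: 61666.7 / 3520 → 17.5189 s.
Time per layer: 17.5189 + 12.3 → 29.8189 s.
Build time = 4884 × 29.8189 = 145635.5076 s = 40.45 hours.

40.45 hours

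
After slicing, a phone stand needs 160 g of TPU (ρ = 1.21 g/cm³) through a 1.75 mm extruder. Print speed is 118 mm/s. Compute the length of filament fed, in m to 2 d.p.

54.98 m

Volume = 160 g / 1.21 g·cm⁻³ = 132.2314 cm³ = 132231.4 mm³.
A = π r² = π × 0.875² = 2.4053 mm².
L = V/A = 132231.4/2.4053 = 54975.01 mm → 54.98 m.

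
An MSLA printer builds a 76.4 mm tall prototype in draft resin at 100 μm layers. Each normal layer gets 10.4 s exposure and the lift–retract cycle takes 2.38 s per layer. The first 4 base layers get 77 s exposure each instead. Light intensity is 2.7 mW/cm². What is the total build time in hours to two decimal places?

Number of layers: 76.4 / 0.1 → 764 (rounded up).
Bottom layers = 4 × (77 + 2.38), so 317.52 s.
Remaining layers = 760 × (10.4 + 2.38) = 9712.8 s.
Total = 317.52 + 9712.8 = 10030.32 s = 2.79 hours.

2.79 hours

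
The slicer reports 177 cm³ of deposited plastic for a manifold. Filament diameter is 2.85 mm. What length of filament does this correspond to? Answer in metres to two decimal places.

Filament cross-section = π × (2.85/2)² = 6.3794 mm².
Length = 177 cm³ / 6.3794 mm² = 177000 / 6.3794 = 27745.56 mm = 27.75 m.

27.75 m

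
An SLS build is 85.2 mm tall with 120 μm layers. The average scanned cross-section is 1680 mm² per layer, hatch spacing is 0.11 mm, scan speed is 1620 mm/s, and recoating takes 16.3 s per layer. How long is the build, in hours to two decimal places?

Layers = ⌈85.2/0.12⌉ = 710.
Hatch length per layer = 1680 / 0.11, so 15272.7 mm.
Laser time per layer: 15272.7 / 1620 → 9.4276 s.
Time per layer: 9.4276 + 16.3 → 25.7276 s.
Build time = 710 × 25.7276 = 18266.596 s = 5.07 hours.

5.07 hours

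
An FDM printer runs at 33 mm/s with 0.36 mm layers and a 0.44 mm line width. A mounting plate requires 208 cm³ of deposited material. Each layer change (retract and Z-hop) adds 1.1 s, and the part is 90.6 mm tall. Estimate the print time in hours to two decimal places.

Line area = 0.36 × 0.44 = 0.1584 mm².
Toolpath length = 208 cm³ / 0.1584 mm² = 208000 / 0.1584 = 1313131.3 mm.
Time extruding: 1313131.3 / 33 → 39791.9 s.
Number of layers: 90.6 / 0.36 → 252 (rounded up).
Z-hop total = 252 × 1.1 = 277.2 s.
Altogether 39791.9 + 277.2 = 40069.1 s, i.e. 11.13 hours.

11.13 hours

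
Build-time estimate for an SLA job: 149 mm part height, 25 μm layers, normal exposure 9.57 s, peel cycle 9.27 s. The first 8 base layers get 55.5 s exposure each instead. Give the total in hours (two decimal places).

31.29 hours

Number of layers: 149 / 0.025 → 5960 (rounded up).
Burn-in layers = 8 × (55.5 + 9.27) = 518.16 s.
Remaining layers: 5952 × (9.57 + 9.27) → 112135.68 s.
Total = 518.16 + 112135.68 = 112653.84 s = 31.29 hours.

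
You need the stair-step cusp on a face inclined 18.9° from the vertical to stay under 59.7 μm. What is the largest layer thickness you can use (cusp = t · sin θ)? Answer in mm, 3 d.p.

sin(18.9°) = 0.3239; t_max = 0.0597/0.3239 = 0.184 mm.

0.184 mm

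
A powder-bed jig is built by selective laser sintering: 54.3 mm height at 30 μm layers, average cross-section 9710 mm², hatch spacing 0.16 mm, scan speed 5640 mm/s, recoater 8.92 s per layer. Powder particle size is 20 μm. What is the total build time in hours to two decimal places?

Layer count = ceil(54.3 / 0.03) = 1810.
Scan path per layer = 9710 / 0.16, so 60687.5 mm.
Laser time per layer = 60687.5 / 5640, so 10.7602 s.
Layer cycle = 10.7602 + 8.92 = 19.6802 s.
Total: 1810 × 19.6802 s = 35621.162 s → 9.89 hours.

9.89 hours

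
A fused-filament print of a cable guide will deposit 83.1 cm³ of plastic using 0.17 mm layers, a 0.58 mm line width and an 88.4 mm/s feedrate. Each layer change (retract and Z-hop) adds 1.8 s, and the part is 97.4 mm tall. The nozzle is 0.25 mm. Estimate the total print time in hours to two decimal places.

Extrusion cross-section: 0.17 × 0.58 → 0.0986 mm².
Toolpath length = 83.1 cm³ / 0.0986 mm² = 83100 / 0.0986 = 842799.2 mm.
Print-move time = 842799.2 / 88.4 = 9533.9 s.
Layers = ⌈97.4/0.17⌉ = 573.
Z-hop total = 573 × 1.8, so 1031.4 s.
Altogether 9533.9 + 1031.4 = 10565.3 s, i.e. 2.93 hours.

2.93 hours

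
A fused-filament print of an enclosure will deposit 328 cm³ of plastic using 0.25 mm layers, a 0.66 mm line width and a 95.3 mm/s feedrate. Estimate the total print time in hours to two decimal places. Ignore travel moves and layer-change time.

5.79 hours

Line area = 0.25 × 0.66, so 0.165 mm².
Total extruded path = 328000/0.165 = 1987878.8 mm.
Time extruding: 1987878.8 / 95.3 → 20859.2 s.
That's 20859.2 s → 5.79 hours.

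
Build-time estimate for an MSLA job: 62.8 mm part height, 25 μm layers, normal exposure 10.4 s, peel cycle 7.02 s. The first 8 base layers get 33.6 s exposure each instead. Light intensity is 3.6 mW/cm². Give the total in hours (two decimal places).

12.21 hours

Number of layers: 62.8 / 0.025 → 2512 (rounded up).
Burn-in layers = 8 × (33.6 + 7.02) = 324.96 s.
Normal layers = 2504 × (10.4 + 7.02), so 43619.68 s.
Total = 324.96 + 43619.68 = 43944.64 s = 12.21 hours.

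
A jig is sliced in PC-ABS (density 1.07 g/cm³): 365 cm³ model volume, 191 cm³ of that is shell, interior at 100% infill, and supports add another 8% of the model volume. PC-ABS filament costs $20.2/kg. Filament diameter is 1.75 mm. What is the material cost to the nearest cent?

Volume inside the shell = 365 − 191 = 174 cm³.
Infill volume = 1.00 × 174 = 174 cm³.
Support: 0.08 × 365 → 29.2 cm³.
Deposited volume: 191 + 174 + 29.2 → 394.2 cm³.
Mass = 394.2 × 1.07 = 421.794 g.
Cost = 421.794 g / 1000 × $20.2/kg = $8.52.

$8.52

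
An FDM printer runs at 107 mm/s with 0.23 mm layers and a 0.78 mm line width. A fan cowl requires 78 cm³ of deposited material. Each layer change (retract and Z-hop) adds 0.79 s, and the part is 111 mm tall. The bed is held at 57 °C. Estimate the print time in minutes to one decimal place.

74.1 minutes

Line area: 0.23 × 0.78 → 0.1794 mm².
Toolpath length = 78 cm³ / 0.1794 mm² = 78000 / 0.1794 = 434782.6 mm.
Extrusion time: 434782.6 / 107 → 4063.4 s.
Layers = ⌈111/0.23⌉ = 483.
Layer-change overhead: 483 × 0.79 → 381.57 s.
Total = 4063.4 + 381.57 = 4444.97 s = 74.1 minutes.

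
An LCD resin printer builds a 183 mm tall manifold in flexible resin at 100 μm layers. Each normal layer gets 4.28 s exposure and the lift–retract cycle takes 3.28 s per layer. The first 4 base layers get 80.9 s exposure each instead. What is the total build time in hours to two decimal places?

Layer count = ceil(183 / 0.1) = 1830.
Bottom layers = 4 × (80.9 + 3.28) = 336.72 s.
Remaining layers = 1826 × (4.28 + 3.28) = 13804.56 s.
Sum: 336.72 + 13804.56 = 14141.28 s → 3.93 hours.

3.93 hours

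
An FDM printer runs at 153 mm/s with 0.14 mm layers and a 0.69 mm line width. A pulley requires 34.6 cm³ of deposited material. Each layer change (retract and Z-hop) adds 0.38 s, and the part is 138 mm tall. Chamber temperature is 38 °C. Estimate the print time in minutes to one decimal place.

45.3 minutes

Line area: 0.14 × 0.69 → 0.0966 mm².
Toolpath length = 34.6 cm³ / 0.0966 mm² = 34600 / 0.0966 = 358178.1 mm.
Time extruding: 358178.1 / 153 → 2341 s.
Number of layers: 138 / 0.14 → 986 (rounded up).
Non-print overhead = 986 × 0.38 = 374.68 s.
Total = 2341 + 374.68 = 2715.68 s = 45.3 minutes.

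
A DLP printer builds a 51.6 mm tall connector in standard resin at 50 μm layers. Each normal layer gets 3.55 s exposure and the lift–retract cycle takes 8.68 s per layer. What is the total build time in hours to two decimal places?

Layer count = ceil(51.6 / 0.05) = 1032.
Per-layer time: 3.55 + 8.68 → 12.23 s.
Build time: 1032 × 12.23 s = 12621.36 s, i.e. 3.51 hours.

3.51 hours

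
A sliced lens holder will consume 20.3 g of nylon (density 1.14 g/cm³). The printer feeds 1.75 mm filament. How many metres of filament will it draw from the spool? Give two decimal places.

Extruded volume: 20.3/1.14 = 17.807 cm³ (17807 mm³).
A = π r² = π × 0.875² = 2.4053 mm².
Length = 17807 / 2.4053 = 7403.23 mm = 7.40 m.

7.40 m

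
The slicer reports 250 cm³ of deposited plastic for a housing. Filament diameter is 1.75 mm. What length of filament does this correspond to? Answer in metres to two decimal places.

103.94 m

A = π r² = π × 0.875² = 2.4053 mm².
Length = 250 cm³ / 2.4053 mm² = 250000 / 2.4053 = 103937.14 mm = 103.94 m.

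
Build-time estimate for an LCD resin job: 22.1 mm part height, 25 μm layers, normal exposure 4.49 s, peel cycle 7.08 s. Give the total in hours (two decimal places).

Layer count = ceil(22.1 / 0.025) = 884.
Cycle time = 4.49 + 7.08 = 11.57 s.
Total = 884 × 11.57 = 10227.88 s = 2.84 hours.

2.84 hours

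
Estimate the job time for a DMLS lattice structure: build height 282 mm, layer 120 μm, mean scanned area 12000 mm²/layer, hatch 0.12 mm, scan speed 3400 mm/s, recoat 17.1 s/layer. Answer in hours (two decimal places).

Layers = ⌈282/0.12⌉ = 2350.
Hatch length per layer = 12000 / 0.12, so 100000 mm.
Laser time per layer = 100000 / 3400 = 29.4118 s.
Per-layer time = 29.4118 + 17.1, so 46.5118 s.
Build time = 2350 × 46.5118 = 109302.73 s = 30.36 hours.

30.36 hours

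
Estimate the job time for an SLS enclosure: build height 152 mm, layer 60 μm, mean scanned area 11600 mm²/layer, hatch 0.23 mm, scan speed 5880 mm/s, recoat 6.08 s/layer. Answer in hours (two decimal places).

10.32 hours

Layers = ⌈152/0.06⌉ = 2534.
Per-layer scan distance = 11600 / 0.23, so 50434.8 mm.
Laser time per layer: 50434.8 / 5880 → 8.5773 s.
Per-layer time: 8.5773 + 6.08 → 14.6573 s.
2534 layers × 14.6573 s/layer = 37141.5982 s, i.e. 10.32 hours.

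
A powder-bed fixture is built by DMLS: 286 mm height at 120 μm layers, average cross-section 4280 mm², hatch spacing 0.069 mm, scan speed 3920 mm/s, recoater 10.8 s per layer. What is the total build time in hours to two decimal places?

17.63 hours

Layer count = ceil(286 / 0.12) = 2384.
Scan path per layer: 4280 / 0.069 → 62029 mm.
Laser time per layer: 62029 / 3920 → 15.8237 s.
Layer cycle: 15.8237 + 10.8 → 26.6237 s.
Total: 2384 × 26.6237 s = 63470.9008 s → 17.63 hours.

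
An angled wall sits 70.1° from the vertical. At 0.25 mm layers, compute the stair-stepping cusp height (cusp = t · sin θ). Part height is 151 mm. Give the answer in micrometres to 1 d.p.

235.1 μm

h_c = t·sin θ = 0.25 × 0.9403 = 0.235075 mm (235.1 μm).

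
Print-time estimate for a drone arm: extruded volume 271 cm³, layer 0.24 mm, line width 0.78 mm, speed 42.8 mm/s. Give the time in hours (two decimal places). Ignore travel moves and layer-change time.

9.40 hours

Extrusion cross-section = 0.24 × 0.78 = 0.1872 mm².
Path length: 271000 mm³ / 0.1872 mm² → 1447649.6 mm.
Extrusion time = 1447649.6 / 42.8, so 33823.6 s.
In the requested units: 33823.6 s = 9.40 hours.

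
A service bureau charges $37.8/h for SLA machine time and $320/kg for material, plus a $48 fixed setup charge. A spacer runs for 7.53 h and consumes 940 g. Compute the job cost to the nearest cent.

Time charge = 37.8 × 7.53, so $284.634.
Material cost = 320 × 940/1000, so $300.80.
Adding setup: 284.634 + 300.80 + 48 → 633.434 ≈ $633.43.

$633.43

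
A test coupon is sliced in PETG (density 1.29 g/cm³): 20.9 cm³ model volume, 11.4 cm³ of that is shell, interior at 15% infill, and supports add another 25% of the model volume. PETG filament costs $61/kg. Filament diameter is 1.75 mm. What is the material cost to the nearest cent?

Infill region = 20.9 − 11.4, so 9.5 cm³.
Deposited infill = 0.15 × 9.5, so 1.425 cm³.
Support: 0.25 × 20.9 → 5.225 cm³.
Deposited volume = 11.4 + 1.425 + 5.225, so 18.05 cm³.
Mass = 18.05 × 1.29 = 23.2845 g.
Cost = 23.2845 g / 1000 × $61/kg = $1.42.

$1.42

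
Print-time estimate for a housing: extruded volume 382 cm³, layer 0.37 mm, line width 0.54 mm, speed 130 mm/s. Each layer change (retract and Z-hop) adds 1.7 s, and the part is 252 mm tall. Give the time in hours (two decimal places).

4.41 hours

Bead cross-section = 0.37 × 0.54, so 0.1998 mm².
Toolpath length = 382 cm³ / 0.1998 mm² = 382000 / 0.1998 = 1911911.9 mm.
Time extruding: 1911911.9 / 130 → 14707 s.
Layers = ⌈252/0.37⌉ = 682.
Non-print overhead = 682 × 1.7, so 1159.4 s.
Altogether 14707 + 1159.4 = 15866.4 s, i.e. 4.41 hours.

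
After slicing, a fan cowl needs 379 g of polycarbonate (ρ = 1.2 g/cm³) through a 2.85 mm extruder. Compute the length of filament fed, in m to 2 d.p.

Extruded volume: 379/1.2 = 315.8333 cm³ (315833.3 mm³).
A = π r² = π × 1.425² = 6.3794 mm².
L = V/A = 315833.3/6.3794 = 49508.31 mm → 49.51 m.

49.51 m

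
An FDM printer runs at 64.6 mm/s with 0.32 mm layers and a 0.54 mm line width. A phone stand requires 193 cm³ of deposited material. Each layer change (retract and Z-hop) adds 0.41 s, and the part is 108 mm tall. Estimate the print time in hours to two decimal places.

4.84 hours

Bead cross-section: 0.32 × 0.54 → 0.1728 mm².
Path length: 193000 mm³ / 0.1728 mm² → 1116898.1 mm.
Extrusion time: 1116898.1 / 64.6 → 17289.4 s.
Layer count = ceil(108 / 0.32) = 338.
Z-hop total: 338 × 0.41 → 138.58 s.
Altogether 17289.4 + 138.58 = 17427.98 s, i.e. 4.84 hours.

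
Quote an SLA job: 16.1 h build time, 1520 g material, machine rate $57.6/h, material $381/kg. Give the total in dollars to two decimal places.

Machine cost = 57.6 × 16.1 = $927.36.
Feedstock cost: 381 × 1520/1000 → $579.12.
Total = 927.36 + 579.12 = $1506.48.

$1506.48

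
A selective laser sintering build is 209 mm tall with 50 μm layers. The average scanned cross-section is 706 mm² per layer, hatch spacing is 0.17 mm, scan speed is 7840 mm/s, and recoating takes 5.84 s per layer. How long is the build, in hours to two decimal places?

Number of layers: 209 / 0.05 → 4180 (rounded up).
Hatch length per layer = 706 / 0.17, so 4152.9 mm.
Per-layer scan time: 4152.9 / 7840 → 0.5297 s.
Per-layer time = 0.5297 + 5.84, so 6.3697 s.
Build time = 4180 × 6.3697 = 26625.346 s = 7.40 hours.

7.40 hours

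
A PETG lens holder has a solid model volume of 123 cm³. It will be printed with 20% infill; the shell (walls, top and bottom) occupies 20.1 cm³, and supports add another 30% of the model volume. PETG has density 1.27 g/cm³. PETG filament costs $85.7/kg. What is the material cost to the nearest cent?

$8.44

Interior volume = 123 − 20.1 = 102.9 cm³.
Deposited infill = 0.20 × 102.9 = 20.58 cm³.
Support = 0.30 × 123, so 36.9 cm³.
Total extruded: 20.1 + 20.58 + 36.9 → 77.58 cm³.
Mass = 77.58 × 1.27, so 98.5266 g.
Cost = 98.5266 g / 1000 × $85.7/kg = $8.44.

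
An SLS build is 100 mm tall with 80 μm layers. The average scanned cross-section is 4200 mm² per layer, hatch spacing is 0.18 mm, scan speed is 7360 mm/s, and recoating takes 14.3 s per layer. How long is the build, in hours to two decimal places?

6.07 hours

Number of layers: 100 / 0.08 → 1250 (rounded up).
Per-layer scan distance: 4200 / 0.18 → 23333.3 mm.
Laser time per layer: 23333.3 / 7360 → 3.1703 s.
Per-layer time = 3.1703 + 14.3, so 17.4703 s.
Total: 1250 × 17.4703 s = 21837.875 s → 6.07 hours.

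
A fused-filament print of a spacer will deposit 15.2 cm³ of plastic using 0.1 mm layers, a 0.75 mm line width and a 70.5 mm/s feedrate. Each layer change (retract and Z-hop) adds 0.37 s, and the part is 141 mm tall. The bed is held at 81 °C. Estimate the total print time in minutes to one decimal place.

Extrusion cross-section = 0.1 × 0.75, so 0.075 mm².
Path length: 15200 mm³ / 0.075 mm² → 202666.7 mm.
Print-move time = 202666.7 / 70.5, so 2874.7 s.
Layer count = ceil(141 / 0.1) = 1410.
Z-hop total = 1410 × 0.37 = 521.7 s.
Altogether 2874.7 + 521.7 = 3396.4 s, i.e. 56.6 minutes.

56.6 minutes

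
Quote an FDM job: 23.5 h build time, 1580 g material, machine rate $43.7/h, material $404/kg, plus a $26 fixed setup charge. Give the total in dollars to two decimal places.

Machine-time cost: 43.7 × 23.5 → $1026.95.
Material charge: 404 × 1580/1000 → $638.32.
Adding setup: 1026.95 + 638.32 + 26 → $1691.27.

$1691.27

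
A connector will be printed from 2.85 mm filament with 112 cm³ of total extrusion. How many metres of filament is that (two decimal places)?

Cross-section of 2.85 mm filament: π·(2.85/2)² = 6.3794 mm².
L = 112000 mm³ / 6.3794 mm² = 17556.51 mm, i.e. 17.56 m.

17.56 m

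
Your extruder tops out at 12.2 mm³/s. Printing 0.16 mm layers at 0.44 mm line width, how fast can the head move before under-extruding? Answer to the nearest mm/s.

173 mm/s

Bead cross-section = 0.16 × 0.44 = 0.0704 mm².
v_max = Q/A = 12.2/0.0704 = 173.30 mm/s → 173 mm/s.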